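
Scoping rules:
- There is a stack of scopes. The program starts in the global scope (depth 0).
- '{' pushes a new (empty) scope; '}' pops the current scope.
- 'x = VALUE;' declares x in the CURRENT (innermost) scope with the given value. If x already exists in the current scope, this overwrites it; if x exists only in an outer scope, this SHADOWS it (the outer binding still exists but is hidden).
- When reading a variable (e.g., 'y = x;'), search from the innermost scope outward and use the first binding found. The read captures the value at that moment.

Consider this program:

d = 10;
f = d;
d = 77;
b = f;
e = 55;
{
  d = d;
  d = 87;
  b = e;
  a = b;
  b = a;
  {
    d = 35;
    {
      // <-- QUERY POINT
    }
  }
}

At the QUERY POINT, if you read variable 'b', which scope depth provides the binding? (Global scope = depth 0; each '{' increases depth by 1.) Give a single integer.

Step 1: declare d=10 at depth 0
Step 2: declare f=(read d)=10 at depth 0
Step 3: declare d=77 at depth 0
Step 4: declare b=(read f)=10 at depth 0
Step 5: declare e=55 at depth 0
Step 6: enter scope (depth=1)
Step 7: declare d=(read d)=77 at depth 1
Step 8: declare d=87 at depth 1
Step 9: declare b=(read e)=55 at depth 1
Step 10: declare a=(read b)=55 at depth 1
Step 11: declare b=(read a)=55 at depth 1
Step 12: enter scope (depth=2)
Step 13: declare d=35 at depth 2
Step 14: enter scope (depth=3)
Visible at query point: a=55 b=55 d=35 e=55 f=10

Answer: 1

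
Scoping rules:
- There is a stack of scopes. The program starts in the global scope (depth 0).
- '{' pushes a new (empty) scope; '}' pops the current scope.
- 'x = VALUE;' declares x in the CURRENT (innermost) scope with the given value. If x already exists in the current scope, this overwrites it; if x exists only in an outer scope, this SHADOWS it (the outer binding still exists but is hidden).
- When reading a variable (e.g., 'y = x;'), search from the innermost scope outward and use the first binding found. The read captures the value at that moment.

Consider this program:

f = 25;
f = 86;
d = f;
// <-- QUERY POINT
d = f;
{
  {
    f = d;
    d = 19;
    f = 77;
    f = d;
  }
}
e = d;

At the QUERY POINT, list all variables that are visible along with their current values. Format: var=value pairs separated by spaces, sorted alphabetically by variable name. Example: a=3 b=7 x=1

Step 1: declare f=25 at depth 0
Step 2: declare f=86 at depth 0
Step 3: declare d=(read f)=86 at depth 0
Visible at query point: d=86 f=86

Answer: d=86 f=86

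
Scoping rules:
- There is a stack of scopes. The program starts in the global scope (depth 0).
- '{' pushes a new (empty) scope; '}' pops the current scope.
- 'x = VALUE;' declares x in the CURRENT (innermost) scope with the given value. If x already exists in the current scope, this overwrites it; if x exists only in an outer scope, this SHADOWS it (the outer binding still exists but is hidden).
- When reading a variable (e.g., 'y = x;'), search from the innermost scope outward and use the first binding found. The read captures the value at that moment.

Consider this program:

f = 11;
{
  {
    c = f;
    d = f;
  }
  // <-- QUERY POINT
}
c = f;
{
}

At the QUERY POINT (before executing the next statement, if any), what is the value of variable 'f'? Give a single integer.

Step 1: declare f=11 at depth 0
Step 2: enter scope (depth=1)
Step 3: enter scope (depth=2)
Step 4: declare c=(read f)=11 at depth 2
Step 5: declare d=(read f)=11 at depth 2
Step 6: exit scope (depth=1)
Visible at query point: f=11

Answer: 11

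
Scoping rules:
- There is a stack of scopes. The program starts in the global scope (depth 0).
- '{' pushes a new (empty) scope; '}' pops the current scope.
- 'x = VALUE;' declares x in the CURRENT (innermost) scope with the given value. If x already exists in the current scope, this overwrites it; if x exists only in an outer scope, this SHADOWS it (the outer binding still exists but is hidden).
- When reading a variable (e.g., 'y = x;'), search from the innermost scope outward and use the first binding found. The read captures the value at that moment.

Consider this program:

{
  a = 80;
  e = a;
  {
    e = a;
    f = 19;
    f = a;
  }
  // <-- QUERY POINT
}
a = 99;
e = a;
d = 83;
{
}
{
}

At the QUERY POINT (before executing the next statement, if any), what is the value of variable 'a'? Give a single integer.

Step 1: enter scope (depth=1)
Step 2: declare a=80 at depth 1
Step 3: declare e=(read a)=80 at depth 1
Step 4: enter scope (depth=2)
Step 5: declare e=(read a)=80 at depth 2
Step 6: declare f=19 at depth 2
Step 7: declare f=(read a)=80 at depth 2
Step 8: exit scope (depth=1)
Visible at query point: a=80 e=80

Answer: 80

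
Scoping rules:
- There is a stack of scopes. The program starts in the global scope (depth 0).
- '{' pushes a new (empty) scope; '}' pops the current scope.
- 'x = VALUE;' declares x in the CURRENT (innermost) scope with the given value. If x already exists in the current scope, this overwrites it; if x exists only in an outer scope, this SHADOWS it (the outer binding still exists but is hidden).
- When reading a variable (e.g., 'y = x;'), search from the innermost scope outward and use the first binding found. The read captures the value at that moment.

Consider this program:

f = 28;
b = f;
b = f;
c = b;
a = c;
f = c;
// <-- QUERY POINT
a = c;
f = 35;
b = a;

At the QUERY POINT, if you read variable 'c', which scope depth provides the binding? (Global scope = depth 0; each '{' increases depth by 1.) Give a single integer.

Answer: 0

Derivation:
Step 1: declare f=28 at depth 0
Step 2: declare b=(read f)=28 at depth 0
Step 3: declare b=(read f)=28 at depth 0
Step 4: declare c=(read b)=28 at depth 0
Step 5: declare a=(read c)=28 at depth 0
Step 6: declare f=(read c)=28 at depth 0
Visible at query point: a=28 b=28 c=28 f=28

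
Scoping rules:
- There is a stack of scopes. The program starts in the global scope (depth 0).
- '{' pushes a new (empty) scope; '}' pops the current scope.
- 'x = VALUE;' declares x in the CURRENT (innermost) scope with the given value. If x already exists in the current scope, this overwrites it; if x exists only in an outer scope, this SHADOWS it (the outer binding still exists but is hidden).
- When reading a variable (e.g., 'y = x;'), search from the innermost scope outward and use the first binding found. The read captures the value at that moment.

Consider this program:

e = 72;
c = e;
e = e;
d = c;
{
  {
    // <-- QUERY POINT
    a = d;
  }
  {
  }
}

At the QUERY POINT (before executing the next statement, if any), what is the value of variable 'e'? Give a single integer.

Answer: 72

Derivation:
Step 1: declare e=72 at depth 0
Step 2: declare c=(read e)=72 at depth 0
Step 3: declare e=(read e)=72 at depth 0
Step 4: declare d=(read c)=72 at depth 0
Step 5: enter scope (depth=1)
Step 6: enter scope (depth=2)
Visible at query point: c=72 d=72 e=72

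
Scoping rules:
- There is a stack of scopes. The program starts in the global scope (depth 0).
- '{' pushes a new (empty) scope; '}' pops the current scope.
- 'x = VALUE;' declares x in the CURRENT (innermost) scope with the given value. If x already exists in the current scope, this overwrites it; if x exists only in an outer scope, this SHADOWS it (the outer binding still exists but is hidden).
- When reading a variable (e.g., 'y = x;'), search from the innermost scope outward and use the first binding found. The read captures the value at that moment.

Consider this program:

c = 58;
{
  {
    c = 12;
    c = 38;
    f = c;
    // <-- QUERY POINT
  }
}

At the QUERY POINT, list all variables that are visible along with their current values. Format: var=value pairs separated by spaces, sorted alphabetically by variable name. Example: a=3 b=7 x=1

Step 1: declare c=58 at depth 0
Step 2: enter scope (depth=1)
Step 3: enter scope (depth=2)
Step 4: declare c=12 at depth 2
Step 5: declare c=38 at depth 2
Step 6: declare f=(read c)=38 at depth 2
Visible at query point: c=38 f=38

Answer: c=38 f=38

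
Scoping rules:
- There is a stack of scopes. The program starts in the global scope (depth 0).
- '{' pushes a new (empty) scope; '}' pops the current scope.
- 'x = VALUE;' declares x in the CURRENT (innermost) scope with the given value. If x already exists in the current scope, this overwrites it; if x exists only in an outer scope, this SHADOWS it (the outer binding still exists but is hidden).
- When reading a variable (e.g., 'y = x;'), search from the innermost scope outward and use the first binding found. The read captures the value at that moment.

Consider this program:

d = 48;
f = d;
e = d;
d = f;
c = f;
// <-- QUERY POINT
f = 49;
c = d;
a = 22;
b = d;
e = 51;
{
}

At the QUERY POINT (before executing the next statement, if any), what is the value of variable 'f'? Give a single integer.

Answer: 48

Derivation:
Step 1: declare d=48 at depth 0
Step 2: declare f=(read d)=48 at depth 0
Step 3: declare e=(read d)=48 at depth 0
Step 4: declare d=(read f)=48 at depth 0
Step 5: declare c=(read f)=48 at depth 0
Visible at query point: c=48 d=48 e=48 f=48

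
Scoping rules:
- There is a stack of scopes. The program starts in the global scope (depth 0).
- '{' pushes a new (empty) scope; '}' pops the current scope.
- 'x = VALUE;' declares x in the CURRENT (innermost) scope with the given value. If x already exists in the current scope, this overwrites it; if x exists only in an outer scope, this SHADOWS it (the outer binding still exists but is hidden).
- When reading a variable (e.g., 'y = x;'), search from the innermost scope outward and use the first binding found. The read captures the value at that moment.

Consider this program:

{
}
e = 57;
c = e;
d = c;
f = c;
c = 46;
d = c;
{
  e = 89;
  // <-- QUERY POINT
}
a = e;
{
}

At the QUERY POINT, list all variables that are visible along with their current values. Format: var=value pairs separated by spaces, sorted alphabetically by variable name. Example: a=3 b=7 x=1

Step 1: enter scope (depth=1)
Step 2: exit scope (depth=0)
Step 3: declare e=57 at depth 0
Step 4: declare c=(read e)=57 at depth 0
Step 5: declare d=(read c)=57 at depth 0
Step 6: declare f=(read c)=57 at depth 0
Step 7: declare c=46 at depth 0
Step 8: declare d=(read c)=46 at depth 0
Step 9: enter scope (depth=1)
Step 10: declare e=89 at depth 1
Visible at query point: c=46 d=46 e=89 f=57

Answer: c=46 d=46 e=89 f=57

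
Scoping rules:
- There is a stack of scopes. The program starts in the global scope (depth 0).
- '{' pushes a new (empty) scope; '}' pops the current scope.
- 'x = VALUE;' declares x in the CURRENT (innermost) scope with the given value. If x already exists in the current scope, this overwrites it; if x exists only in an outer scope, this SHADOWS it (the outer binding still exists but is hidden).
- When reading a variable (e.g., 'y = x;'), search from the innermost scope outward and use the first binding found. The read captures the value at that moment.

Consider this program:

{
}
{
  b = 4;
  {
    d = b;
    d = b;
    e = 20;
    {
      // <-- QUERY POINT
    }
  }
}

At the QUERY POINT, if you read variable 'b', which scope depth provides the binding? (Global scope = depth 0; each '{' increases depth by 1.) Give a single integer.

Answer: 1

Derivation:
Step 1: enter scope (depth=1)
Step 2: exit scope (depth=0)
Step 3: enter scope (depth=1)
Step 4: declare b=4 at depth 1
Step 5: enter scope (depth=2)
Step 6: declare d=(read b)=4 at depth 2
Step 7: declare d=(read b)=4 at depth 2
Step 8: declare e=20 at depth 2
Step 9: enter scope (depth=3)
Visible at query point: b=4 d=4 e=20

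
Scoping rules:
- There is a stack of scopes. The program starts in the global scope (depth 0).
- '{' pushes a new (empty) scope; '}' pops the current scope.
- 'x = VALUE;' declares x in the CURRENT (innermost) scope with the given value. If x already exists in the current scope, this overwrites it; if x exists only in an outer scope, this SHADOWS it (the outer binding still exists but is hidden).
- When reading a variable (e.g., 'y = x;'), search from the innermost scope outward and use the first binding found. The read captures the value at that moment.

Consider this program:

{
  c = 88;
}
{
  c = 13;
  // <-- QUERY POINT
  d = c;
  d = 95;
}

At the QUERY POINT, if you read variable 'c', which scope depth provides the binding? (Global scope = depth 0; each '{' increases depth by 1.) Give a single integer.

Answer: 1

Derivation:
Step 1: enter scope (depth=1)
Step 2: declare c=88 at depth 1
Step 3: exit scope (depth=0)
Step 4: enter scope (depth=1)
Step 5: declare c=13 at depth 1
Visible at query point: c=13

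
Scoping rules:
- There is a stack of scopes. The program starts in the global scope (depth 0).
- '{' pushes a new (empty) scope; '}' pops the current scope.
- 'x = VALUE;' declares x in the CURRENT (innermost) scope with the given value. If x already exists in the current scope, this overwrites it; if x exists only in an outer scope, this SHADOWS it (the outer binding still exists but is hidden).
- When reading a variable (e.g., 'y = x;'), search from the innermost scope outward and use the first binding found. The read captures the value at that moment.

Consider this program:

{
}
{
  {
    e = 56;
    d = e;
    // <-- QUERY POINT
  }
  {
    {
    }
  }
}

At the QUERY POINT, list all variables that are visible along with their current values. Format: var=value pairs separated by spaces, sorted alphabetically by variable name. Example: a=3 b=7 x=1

Step 1: enter scope (depth=1)
Step 2: exit scope (depth=0)
Step 3: enter scope (depth=1)
Step 4: enter scope (depth=2)
Step 5: declare e=56 at depth 2
Step 6: declare d=(read e)=56 at depth 2
Visible at query point: d=56 e=56

Answer: d=56 e=56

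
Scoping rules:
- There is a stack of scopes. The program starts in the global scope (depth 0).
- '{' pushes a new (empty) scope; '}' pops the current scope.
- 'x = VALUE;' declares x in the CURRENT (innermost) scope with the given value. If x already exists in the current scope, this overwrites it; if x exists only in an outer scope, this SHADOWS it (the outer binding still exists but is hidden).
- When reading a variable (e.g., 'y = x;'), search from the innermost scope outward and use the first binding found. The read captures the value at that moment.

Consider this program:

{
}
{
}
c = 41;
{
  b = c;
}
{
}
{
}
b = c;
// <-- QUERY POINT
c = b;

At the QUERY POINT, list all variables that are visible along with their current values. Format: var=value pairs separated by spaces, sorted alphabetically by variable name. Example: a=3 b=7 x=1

Step 1: enter scope (depth=1)
Step 2: exit scope (depth=0)
Step 3: enter scope (depth=1)
Step 4: exit scope (depth=0)
Step 5: declare c=41 at depth 0
Step 6: enter scope (depth=1)
Step 7: declare b=(read c)=41 at depth 1
Step 8: exit scope (depth=0)
Step 9: enter scope (depth=1)
Step 10: exit scope (depth=0)
Step 11: enter scope (depth=1)
Step 12: exit scope (depth=0)
Step 13: declare b=(read c)=41 at depth 0
Visible at query point: b=41 c=41

Answer: b=41 c=41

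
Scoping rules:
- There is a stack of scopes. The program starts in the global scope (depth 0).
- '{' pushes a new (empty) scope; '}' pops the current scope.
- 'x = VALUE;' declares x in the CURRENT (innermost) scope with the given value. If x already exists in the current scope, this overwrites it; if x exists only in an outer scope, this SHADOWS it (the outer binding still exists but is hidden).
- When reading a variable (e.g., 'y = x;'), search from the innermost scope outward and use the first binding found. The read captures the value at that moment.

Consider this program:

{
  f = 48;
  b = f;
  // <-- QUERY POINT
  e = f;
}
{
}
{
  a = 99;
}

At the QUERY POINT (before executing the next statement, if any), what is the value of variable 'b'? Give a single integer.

Step 1: enter scope (depth=1)
Step 2: declare f=48 at depth 1
Step 3: declare b=(read f)=48 at depth 1
Visible at query point: b=48 f=48

Answer: 48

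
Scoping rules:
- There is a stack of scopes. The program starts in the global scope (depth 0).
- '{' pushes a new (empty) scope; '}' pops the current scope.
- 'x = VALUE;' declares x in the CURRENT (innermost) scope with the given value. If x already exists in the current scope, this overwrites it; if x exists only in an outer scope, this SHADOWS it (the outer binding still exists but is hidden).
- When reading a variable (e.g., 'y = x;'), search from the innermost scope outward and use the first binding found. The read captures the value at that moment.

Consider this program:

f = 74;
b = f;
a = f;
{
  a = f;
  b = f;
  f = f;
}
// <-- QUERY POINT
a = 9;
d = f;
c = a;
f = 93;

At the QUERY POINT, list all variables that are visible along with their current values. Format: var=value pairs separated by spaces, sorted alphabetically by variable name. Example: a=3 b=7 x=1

Answer: a=74 b=74 f=74

Derivation:
Step 1: declare f=74 at depth 0
Step 2: declare b=(read f)=74 at depth 0
Step 3: declare a=(read f)=74 at depth 0
Step 4: enter scope (depth=1)
Step 5: declare a=(read f)=74 at depth 1
Step 6: declare b=(read f)=74 at depth 1
Step 7: declare f=(read f)=74 at depth 1
Step 8: exit scope (depth=0)
Visible at query point: a=74 b=74 f=74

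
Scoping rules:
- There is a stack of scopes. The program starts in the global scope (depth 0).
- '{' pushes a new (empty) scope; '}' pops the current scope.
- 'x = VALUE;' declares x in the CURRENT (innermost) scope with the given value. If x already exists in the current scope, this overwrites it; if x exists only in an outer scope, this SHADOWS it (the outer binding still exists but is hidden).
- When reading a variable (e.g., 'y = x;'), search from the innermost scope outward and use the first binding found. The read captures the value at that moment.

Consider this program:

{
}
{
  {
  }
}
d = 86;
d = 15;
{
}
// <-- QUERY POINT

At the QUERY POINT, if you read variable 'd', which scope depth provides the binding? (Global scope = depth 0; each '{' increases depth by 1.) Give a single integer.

Step 1: enter scope (depth=1)
Step 2: exit scope (depth=0)
Step 3: enter scope (depth=1)
Step 4: enter scope (depth=2)
Step 5: exit scope (depth=1)
Step 6: exit scope (depth=0)
Step 7: declare d=86 at depth 0
Step 8: declare d=15 at depth 0
Step 9: enter scope (depth=1)
Step 10: exit scope (depth=0)
Visible at query point: d=15

Answer: 0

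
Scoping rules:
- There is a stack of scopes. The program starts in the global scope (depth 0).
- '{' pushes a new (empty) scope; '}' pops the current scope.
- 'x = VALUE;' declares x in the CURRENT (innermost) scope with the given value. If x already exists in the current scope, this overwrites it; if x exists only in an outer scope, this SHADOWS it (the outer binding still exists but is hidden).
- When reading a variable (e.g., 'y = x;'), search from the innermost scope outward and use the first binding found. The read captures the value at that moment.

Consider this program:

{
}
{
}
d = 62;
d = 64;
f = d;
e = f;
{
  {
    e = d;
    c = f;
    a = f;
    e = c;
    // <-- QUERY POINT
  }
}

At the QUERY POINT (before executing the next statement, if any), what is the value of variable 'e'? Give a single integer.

Step 1: enter scope (depth=1)
Step 2: exit scope (depth=0)
Step 3: enter scope (depth=1)
Step 4: exit scope (depth=0)
Step 5: declare d=62 at depth 0
Step 6: declare d=64 at depth 0
Step 7: declare f=(read d)=64 at depth 0
Step 8: declare e=(read f)=64 at depth 0
Step 9: enter scope (depth=1)
Step 10: enter scope (depth=2)
Step 11: declare e=(read d)=64 at depth 2
Step 12: declare c=(read f)=64 at depth 2
Step 13: declare a=(read f)=64 at depth 2
Step 14: declare e=(read c)=64 at depth 2
Visible at query point: a=64 c=64 d=64 e=64 f=64

Answer: 64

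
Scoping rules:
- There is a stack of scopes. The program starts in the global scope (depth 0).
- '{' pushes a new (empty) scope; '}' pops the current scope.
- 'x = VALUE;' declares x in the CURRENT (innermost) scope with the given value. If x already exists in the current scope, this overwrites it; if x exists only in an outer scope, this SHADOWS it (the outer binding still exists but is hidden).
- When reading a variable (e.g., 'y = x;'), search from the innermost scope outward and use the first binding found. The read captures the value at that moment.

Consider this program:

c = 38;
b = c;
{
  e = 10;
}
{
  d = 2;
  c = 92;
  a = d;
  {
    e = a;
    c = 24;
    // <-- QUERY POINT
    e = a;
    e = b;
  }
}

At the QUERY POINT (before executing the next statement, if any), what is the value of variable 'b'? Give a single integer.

Answer: 38

Derivation:
Step 1: declare c=38 at depth 0
Step 2: declare b=(read c)=38 at depth 0
Step 3: enter scope (depth=1)
Step 4: declare e=10 at depth 1
Step 5: exit scope (depth=0)
Step 6: enter scope (depth=1)
Step 7: declare d=2 at depth 1
Step 8: declare c=92 at depth 1
Step 9: declare a=(read d)=2 at depth 1
Step 10: enter scope (depth=2)
Step 11: declare e=(read a)=2 at depth 2
Step 12: declare c=24 at depth 2
Visible at query point: a=2 b=38 c=24 d=2 e=2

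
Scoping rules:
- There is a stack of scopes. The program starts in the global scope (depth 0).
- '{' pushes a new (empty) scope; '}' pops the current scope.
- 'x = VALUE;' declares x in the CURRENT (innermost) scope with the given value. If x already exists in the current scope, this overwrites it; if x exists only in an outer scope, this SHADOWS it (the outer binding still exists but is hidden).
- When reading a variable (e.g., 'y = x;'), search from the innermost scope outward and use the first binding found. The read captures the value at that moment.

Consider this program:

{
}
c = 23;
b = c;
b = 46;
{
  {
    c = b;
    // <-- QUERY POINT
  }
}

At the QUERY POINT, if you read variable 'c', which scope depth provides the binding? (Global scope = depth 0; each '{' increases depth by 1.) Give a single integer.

Answer: 2

Derivation:
Step 1: enter scope (depth=1)
Step 2: exit scope (depth=0)
Step 3: declare c=23 at depth 0
Step 4: declare b=(read c)=23 at depth 0
Step 5: declare b=46 at depth 0
Step 6: enter scope (depth=1)
Step 7: enter scope (depth=2)
Step 8: declare c=(read b)=46 at depth 2
Visible at query point: b=46 c=46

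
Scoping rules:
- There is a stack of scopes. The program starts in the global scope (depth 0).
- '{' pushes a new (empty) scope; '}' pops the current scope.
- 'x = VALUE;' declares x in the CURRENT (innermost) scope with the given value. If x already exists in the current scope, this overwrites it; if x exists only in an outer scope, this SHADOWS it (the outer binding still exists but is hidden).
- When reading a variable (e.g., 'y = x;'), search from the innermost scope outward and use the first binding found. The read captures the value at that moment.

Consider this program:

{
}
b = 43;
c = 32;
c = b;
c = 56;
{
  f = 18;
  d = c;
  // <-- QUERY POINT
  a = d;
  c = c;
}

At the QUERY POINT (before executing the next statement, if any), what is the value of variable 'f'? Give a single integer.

Step 1: enter scope (depth=1)
Step 2: exit scope (depth=0)
Step 3: declare b=43 at depth 0
Step 4: declare c=32 at depth 0
Step 5: declare c=(read b)=43 at depth 0
Step 6: declare c=56 at depth 0
Step 7: enter scope (depth=1)
Step 8: declare f=18 at depth 1
Step 9: declare d=(read c)=56 at depth 1
Visible at query point: b=43 c=56 d=56 f=18

Answer: 18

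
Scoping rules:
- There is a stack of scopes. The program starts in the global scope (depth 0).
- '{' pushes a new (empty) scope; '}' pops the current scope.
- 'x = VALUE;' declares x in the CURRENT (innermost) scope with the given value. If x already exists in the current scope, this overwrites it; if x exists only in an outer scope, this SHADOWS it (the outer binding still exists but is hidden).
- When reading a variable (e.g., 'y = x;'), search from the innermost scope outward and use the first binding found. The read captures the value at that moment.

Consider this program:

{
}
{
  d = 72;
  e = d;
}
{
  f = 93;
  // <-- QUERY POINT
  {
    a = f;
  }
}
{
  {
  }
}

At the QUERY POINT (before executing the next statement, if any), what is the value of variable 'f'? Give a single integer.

Answer: 93

Derivation:
Step 1: enter scope (depth=1)
Step 2: exit scope (depth=0)
Step 3: enter scope (depth=1)
Step 4: declare d=72 at depth 1
Step 5: declare e=(read d)=72 at depth 1
Step 6: exit scope (depth=0)
Step 7: enter scope (depth=1)
Step 8: declare f=93 at depth 1
Visible at query point: f=93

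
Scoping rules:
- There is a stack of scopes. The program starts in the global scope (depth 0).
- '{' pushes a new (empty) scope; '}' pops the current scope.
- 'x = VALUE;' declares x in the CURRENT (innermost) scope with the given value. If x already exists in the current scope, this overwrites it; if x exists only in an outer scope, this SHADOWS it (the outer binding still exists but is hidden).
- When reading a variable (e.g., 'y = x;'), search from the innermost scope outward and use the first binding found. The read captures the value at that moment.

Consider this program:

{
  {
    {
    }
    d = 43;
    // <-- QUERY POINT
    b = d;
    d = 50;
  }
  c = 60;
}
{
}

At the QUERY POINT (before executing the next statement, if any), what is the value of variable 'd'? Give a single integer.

Step 1: enter scope (depth=1)
Step 2: enter scope (depth=2)
Step 3: enter scope (depth=3)
Step 4: exit scope (depth=2)
Step 5: declare d=43 at depth 2
Visible at query point: d=43

Answer: 43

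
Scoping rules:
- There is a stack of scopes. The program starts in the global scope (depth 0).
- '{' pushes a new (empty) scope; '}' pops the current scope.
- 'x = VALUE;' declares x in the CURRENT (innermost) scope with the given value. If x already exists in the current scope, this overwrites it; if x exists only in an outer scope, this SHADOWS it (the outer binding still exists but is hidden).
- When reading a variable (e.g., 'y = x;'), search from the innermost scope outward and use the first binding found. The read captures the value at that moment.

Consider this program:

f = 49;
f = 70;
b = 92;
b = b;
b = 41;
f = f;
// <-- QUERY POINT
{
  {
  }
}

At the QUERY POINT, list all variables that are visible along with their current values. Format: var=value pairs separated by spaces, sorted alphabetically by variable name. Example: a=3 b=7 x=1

Answer: b=41 f=70

Derivation:
Step 1: declare f=49 at depth 0
Step 2: declare f=70 at depth 0
Step 3: declare b=92 at depth 0
Step 4: declare b=(read b)=92 at depth 0
Step 5: declare b=41 at depth 0
Step 6: declare f=(read f)=70 at depth 0
Visible at query point: b=41 f=70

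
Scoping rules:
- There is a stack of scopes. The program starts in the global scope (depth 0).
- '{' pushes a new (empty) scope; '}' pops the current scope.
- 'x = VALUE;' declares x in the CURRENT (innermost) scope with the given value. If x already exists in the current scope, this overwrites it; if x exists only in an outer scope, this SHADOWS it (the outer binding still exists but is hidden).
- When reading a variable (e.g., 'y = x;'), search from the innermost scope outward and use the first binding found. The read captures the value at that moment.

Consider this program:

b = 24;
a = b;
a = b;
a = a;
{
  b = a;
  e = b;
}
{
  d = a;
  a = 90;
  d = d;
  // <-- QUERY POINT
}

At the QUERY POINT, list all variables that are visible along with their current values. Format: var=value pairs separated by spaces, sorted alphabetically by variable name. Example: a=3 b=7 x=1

Answer: a=90 b=24 d=24

Derivation:
Step 1: declare b=24 at depth 0
Step 2: declare a=(read b)=24 at depth 0
Step 3: declare a=(read b)=24 at depth 0
Step 4: declare a=(read a)=24 at depth 0
Step 5: enter scope (depth=1)
Step 6: declare b=(read a)=24 at depth 1
Step 7: declare e=(read b)=24 at depth 1
Step 8: exit scope (depth=0)
Step 9: enter scope (depth=1)
Step 10: declare d=(read a)=24 at depth 1
Step 11: declare a=90 at depth 1
Step 12: declare d=(read d)=24 at depth 1
Visible at query point: a=90 b=24 d=24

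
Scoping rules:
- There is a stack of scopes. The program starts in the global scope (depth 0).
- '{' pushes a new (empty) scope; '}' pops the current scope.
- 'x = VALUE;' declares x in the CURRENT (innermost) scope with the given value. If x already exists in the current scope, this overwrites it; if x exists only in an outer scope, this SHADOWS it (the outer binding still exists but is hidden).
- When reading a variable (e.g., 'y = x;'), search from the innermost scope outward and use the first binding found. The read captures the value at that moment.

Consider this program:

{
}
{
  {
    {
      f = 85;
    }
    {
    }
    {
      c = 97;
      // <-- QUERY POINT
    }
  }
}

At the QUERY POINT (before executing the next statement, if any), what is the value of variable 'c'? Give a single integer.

Step 1: enter scope (depth=1)
Step 2: exit scope (depth=0)
Step 3: enter scope (depth=1)
Step 4: enter scope (depth=2)
Step 5: enter scope (depth=3)
Step 6: declare f=85 at depth 3
Step 7: exit scope (depth=2)
Step 8: enter scope (depth=3)
Step 9: exit scope (depth=2)
Step 10: enter scope (depth=3)
Step 11: declare c=97 at depth 3
Visible at query point: c=97

Answer: 97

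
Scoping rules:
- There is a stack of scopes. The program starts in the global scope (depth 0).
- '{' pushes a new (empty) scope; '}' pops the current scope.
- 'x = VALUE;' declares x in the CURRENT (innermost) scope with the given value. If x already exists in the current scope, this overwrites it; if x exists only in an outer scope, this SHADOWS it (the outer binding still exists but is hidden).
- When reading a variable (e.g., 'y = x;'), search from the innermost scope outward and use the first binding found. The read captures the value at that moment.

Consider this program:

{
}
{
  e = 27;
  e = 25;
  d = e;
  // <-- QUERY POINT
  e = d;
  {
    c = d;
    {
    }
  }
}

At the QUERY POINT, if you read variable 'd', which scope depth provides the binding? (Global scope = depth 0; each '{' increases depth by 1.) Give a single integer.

Step 1: enter scope (depth=1)
Step 2: exit scope (depth=0)
Step 3: enter scope (depth=1)
Step 4: declare e=27 at depth 1
Step 5: declare e=25 at depth 1
Step 6: declare d=(read e)=25 at depth 1
Visible at query point: d=25 e=25

Answer: 1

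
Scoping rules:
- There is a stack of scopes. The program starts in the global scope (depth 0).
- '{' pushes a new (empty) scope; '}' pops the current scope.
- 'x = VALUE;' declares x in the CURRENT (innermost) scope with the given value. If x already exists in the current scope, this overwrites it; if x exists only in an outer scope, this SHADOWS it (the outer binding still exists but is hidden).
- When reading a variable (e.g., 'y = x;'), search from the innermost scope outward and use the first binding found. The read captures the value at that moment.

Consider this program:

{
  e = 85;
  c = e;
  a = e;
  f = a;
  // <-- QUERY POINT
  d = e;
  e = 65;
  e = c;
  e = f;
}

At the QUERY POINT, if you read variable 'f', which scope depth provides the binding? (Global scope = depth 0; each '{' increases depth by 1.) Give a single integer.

Answer: 1

Derivation:
Step 1: enter scope (depth=1)
Step 2: declare e=85 at depth 1
Step 3: declare c=(read e)=85 at depth 1
Step 4: declare a=(read e)=85 at depth 1
Step 5: declare f=(read a)=85 at depth 1
Visible at query point: a=85 c=85 e=85 f=85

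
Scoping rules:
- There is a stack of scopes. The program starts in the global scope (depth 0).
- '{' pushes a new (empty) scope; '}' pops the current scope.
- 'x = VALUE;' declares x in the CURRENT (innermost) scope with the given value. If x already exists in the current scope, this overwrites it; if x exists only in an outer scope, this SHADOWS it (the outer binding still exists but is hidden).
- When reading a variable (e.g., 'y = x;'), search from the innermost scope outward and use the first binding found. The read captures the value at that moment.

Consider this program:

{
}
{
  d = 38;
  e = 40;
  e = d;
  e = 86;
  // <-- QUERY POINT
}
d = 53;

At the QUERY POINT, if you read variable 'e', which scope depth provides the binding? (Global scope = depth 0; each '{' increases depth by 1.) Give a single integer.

Step 1: enter scope (depth=1)
Step 2: exit scope (depth=0)
Step 3: enter scope (depth=1)
Step 4: declare d=38 at depth 1
Step 5: declare e=40 at depth 1
Step 6: declare e=(read d)=38 at depth 1
Step 7: declare e=86 at depth 1
Visible at query point: d=38 e=86

Answer: 1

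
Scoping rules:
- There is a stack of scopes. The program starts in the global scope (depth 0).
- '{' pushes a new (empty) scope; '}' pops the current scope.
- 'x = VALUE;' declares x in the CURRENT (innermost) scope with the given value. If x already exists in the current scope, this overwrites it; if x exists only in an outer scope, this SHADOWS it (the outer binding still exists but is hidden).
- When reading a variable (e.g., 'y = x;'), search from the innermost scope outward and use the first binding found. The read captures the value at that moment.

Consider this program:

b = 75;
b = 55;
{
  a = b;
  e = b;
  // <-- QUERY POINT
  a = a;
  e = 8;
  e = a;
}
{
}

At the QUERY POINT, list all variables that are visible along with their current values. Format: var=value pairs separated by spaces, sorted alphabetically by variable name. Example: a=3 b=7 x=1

Step 1: declare b=75 at depth 0
Step 2: declare b=55 at depth 0
Step 3: enter scope (depth=1)
Step 4: declare a=(read b)=55 at depth 1
Step 5: declare e=(read b)=55 at depth 1
Visible at query point: a=55 b=55 e=55

Answer: a=55 b=55 e=55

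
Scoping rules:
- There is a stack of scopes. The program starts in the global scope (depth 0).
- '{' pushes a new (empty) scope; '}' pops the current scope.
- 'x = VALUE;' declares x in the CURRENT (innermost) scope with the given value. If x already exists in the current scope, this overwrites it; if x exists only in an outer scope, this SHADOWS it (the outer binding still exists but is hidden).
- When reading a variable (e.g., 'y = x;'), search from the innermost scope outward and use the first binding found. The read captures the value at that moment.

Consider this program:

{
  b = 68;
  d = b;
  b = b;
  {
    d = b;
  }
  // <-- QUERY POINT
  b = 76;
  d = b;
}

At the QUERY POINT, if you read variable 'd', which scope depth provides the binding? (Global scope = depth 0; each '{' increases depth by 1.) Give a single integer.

Step 1: enter scope (depth=1)
Step 2: declare b=68 at depth 1
Step 3: declare d=(read b)=68 at depth 1
Step 4: declare b=(read b)=68 at depth 1
Step 5: enter scope (depth=2)
Step 6: declare d=(read b)=68 at depth 2
Step 7: exit scope (depth=1)
Visible at query point: b=68 d=68

Answer: 1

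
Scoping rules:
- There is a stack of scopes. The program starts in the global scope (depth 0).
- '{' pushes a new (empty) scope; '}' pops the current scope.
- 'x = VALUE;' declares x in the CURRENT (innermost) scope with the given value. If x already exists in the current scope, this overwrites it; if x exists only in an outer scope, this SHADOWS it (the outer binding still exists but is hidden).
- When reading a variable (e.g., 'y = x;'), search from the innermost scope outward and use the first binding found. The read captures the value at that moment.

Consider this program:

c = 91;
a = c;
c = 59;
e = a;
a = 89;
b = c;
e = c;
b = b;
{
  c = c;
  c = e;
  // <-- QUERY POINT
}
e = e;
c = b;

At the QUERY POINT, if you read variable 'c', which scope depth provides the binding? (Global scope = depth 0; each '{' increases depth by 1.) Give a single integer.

Step 1: declare c=91 at depth 0
Step 2: declare a=(read c)=91 at depth 0
Step 3: declare c=59 at depth 0
Step 4: declare e=(read a)=91 at depth 0
Step 5: declare a=89 at depth 0
Step 6: declare b=(read c)=59 at depth 0
Step 7: declare e=(read c)=59 at depth 0
Step 8: declare b=(read b)=59 at depth 0
Step 9: enter scope (depth=1)
Step 10: declare c=(read c)=59 at depth 1
Step 11: declare c=(read e)=59 at depth 1
Visible at query point: a=89 b=59 c=59 e=59

Answer: 1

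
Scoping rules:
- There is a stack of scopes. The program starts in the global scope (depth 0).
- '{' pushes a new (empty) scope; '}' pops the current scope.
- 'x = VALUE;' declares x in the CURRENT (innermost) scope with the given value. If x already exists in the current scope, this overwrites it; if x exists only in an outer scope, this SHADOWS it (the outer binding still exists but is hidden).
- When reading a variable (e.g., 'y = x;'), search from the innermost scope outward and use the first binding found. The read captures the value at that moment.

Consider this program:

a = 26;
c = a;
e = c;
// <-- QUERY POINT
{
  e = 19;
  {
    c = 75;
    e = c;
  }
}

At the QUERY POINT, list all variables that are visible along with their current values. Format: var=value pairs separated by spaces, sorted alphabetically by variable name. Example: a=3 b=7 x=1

Step 1: declare a=26 at depth 0
Step 2: declare c=(read a)=26 at depth 0
Step 3: declare e=(read c)=26 at depth 0
Visible at query point: a=26 c=26 e=26

Answer: a=26 c=26 e=26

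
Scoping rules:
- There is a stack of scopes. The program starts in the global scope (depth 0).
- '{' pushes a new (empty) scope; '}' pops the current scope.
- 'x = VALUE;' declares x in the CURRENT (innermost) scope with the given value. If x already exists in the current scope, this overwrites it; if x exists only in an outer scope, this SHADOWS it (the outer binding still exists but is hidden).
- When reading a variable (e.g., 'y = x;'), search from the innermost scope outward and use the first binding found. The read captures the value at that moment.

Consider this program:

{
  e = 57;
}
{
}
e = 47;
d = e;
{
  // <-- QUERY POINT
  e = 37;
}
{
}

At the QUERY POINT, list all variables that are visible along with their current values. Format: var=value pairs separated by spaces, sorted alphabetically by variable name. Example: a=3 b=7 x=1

Step 1: enter scope (depth=1)
Step 2: declare e=57 at depth 1
Step 3: exit scope (depth=0)
Step 4: enter scope (depth=1)
Step 5: exit scope (depth=0)
Step 6: declare e=47 at depth 0
Step 7: declare d=(read e)=47 at depth 0
Step 8: enter scope (depth=1)
Visible at query point: d=47 e=47

Answer: d=47 e=47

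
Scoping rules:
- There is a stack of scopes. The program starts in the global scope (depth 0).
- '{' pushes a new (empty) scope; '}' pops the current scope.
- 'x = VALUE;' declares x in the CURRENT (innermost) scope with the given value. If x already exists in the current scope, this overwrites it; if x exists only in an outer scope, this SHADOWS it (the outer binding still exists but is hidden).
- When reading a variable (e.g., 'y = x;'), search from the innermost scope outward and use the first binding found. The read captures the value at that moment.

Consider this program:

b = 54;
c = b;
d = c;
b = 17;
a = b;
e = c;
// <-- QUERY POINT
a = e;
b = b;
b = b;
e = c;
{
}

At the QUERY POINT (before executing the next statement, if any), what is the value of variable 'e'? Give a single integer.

Step 1: declare b=54 at depth 0
Step 2: declare c=(read b)=54 at depth 0
Step 3: declare d=(read c)=54 at depth 0
Step 4: declare b=17 at depth 0
Step 5: declare a=(read b)=17 at depth 0
Step 6: declare e=(read c)=54 at depth 0
Visible at query point: a=17 b=17 c=54 d=54 e=54

Answer: 54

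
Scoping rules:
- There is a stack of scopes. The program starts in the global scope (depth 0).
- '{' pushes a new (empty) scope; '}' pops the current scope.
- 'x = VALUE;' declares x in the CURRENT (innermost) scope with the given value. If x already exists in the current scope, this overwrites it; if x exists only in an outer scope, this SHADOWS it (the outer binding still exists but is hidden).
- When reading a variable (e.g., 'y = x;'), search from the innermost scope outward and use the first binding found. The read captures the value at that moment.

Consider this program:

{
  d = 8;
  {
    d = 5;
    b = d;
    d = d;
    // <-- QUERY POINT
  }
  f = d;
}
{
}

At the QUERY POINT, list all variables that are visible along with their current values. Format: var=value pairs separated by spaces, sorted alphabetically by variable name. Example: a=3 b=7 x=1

Step 1: enter scope (depth=1)
Step 2: declare d=8 at depth 1
Step 3: enter scope (depth=2)
Step 4: declare d=5 at depth 2
Step 5: declare b=(read d)=5 at depth 2
Step 6: declare d=(read d)=5 at depth 2
Visible at query point: b=5 d=5

Answer: b=5 d=5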